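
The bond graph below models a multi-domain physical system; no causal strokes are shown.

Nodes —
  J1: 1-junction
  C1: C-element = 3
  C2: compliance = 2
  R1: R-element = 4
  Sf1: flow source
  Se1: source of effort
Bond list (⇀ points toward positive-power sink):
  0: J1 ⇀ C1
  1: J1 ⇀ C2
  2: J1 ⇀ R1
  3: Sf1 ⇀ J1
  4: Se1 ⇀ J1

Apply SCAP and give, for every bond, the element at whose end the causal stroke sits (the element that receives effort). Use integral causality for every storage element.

#3 |Sf1  (Sf1 (Sf) sets flow on bond)
#4 |J1  (source Se1 imposes e)
#0 |J1  (common-f at J1 fixed by 3)
#1 |J1  (common-f at J1 fixed by 3)
#2 |J1  (J1: bond 3 brought flow, rest push out)

b0 →J1
b1 →J1
b2 →J1
b3 →Sf1
b4 →J1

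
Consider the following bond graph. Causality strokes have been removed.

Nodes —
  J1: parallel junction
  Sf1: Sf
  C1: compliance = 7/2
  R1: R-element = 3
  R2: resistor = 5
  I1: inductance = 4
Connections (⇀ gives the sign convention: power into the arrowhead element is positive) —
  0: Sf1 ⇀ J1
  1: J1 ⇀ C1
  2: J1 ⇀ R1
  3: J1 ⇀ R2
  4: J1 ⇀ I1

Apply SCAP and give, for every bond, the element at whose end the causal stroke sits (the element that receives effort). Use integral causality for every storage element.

bond 0 stroke→Sf1
bond 1 stroke→J1
bond 2 stroke→R1
bond 3 stroke→R2
bond 4 stroke→I1

#0 |Sf1  (Sf1 (Sf) sets flow on bond)
#1 |J1  (C1 outputs effort q/C1)
#2 |R1  (0-jn J1 has e-setter on 1)
#3 |R2  (0-jn J1 has e-setter on 1)
#4 |I1  (J1 effort already set via bond 1)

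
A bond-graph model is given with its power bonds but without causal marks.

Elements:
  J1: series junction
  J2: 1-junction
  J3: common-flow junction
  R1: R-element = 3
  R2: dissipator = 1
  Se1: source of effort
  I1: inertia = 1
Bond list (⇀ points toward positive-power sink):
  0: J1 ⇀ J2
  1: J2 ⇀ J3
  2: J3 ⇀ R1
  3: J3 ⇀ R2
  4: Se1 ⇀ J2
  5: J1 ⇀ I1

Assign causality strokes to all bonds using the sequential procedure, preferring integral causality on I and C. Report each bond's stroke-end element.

#0 →J1
#1 →J2
#2 →J3
#3 →J3
#4 →J2
#5 →I1

#4 stroke→J2  (Se1 fixes effort; stroke away)
#5 stroke→I1  (I1 integral (f out))
#0 stroke→J1  (J1: bond 5 brought flow, rest push out)
#1 stroke→J2  (J2: bond 0 brought flow, rest push out)
#2 stroke→J3  (J3 flow already set via bond 1)
#3 stroke→J3  (1-jn J3 has f-setter on 1)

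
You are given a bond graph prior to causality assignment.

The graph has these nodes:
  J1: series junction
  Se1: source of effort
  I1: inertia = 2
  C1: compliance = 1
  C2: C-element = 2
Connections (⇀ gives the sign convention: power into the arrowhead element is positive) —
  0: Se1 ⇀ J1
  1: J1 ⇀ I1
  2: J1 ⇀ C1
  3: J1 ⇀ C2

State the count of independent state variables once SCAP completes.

#0 |J1  (Se1: effort source, stroke at far end)
#1 |I1  (I1: I, integral causality)
#2 |J1  (1-jn J1 has f-setter on 1)
#3 |J1  (J1: bond 1 brought flow, rest push out)

3  (C1, C2, I1 all integral)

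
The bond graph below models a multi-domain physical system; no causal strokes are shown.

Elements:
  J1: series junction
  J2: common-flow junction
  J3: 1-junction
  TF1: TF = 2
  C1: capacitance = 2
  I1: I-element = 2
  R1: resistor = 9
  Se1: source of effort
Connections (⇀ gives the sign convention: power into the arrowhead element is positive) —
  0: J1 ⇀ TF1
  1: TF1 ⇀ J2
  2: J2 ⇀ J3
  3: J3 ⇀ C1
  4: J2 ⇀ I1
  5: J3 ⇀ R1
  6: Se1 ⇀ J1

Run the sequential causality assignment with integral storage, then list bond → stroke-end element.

#6 stroke→J1  (Se1: effort source, stroke at far end)
#0 stroke→TF1  (J1 needs exactly one f-in)
#1 stroke→J2  (through TF1, causality passes straight; one stroke at TF1)
#3 stroke→J3  (C1 integral (e out))
#4 stroke→I1  (I1 outputs flow p/I1)
#2 stroke→J2  (1-jn J2 has f-setter on 4)
#5 stroke→J3  (common-f at J3 fixed by 2)

b0 stroke at TF1
b1 stroke at J2
b2 stroke at J2
b3 stroke at J3
b4 stroke at I1
b5 stroke at J3
b6 stroke at J1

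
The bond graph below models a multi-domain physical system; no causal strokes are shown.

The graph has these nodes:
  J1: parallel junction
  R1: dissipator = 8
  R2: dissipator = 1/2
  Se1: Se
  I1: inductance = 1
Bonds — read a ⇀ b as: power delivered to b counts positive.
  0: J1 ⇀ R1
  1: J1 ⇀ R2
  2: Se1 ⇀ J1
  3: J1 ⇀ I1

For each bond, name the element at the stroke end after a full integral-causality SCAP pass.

#0 stroke→R1
#1 stroke→R2
#2 stroke→J1
#3 stroke→I1

#2 stroke→J1  (Se1: effort source, stroke at far end)
#0 stroke→R1  (0-jn J1 has e-setter on 2)
#1 stroke→R2  (J1: bond 2 brought effort, rest push out)
#3 stroke→I1  (common-e at J1 fixed by 2)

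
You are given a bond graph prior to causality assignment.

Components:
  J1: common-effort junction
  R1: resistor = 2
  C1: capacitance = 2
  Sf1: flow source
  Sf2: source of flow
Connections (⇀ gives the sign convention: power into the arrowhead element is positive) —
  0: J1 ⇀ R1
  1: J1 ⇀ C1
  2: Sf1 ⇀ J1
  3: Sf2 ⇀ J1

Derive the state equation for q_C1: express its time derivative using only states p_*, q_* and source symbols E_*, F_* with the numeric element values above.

b2 |Sf1  (Sf1 fixes flow; stroke at Sf1)
b3 |Sf2  (Sf2: flow source, stroke at near end)
b1 |J1  (C1: C, integral causality)
b0 |R1  (J1: bond 1 brought effort, rest push out)

dq_C1/dt = F_Sf1 + F_Sf2 - q_C1/4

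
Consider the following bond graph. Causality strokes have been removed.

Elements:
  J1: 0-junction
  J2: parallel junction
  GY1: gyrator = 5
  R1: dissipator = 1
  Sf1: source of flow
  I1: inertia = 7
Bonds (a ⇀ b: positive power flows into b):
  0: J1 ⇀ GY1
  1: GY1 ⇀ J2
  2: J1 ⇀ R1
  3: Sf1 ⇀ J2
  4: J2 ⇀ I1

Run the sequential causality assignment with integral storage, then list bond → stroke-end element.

b3 |Sf1  (Sf1 fixes flow; stroke at Sf1)
b4 |I1  (I1 outputs flow p/I1)
b1 |J2  (J2: last free bond brings effort in)
b0 |J1  (GY GY1: same side as bond 1)
b2 |R1  (common-e at J1 fixed by 0)

bond 0 stroke at J1
bond 1 stroke at J2
bond 2 stroke at R1
bond 3 stroke at Sf1
bond 4 stroke at I1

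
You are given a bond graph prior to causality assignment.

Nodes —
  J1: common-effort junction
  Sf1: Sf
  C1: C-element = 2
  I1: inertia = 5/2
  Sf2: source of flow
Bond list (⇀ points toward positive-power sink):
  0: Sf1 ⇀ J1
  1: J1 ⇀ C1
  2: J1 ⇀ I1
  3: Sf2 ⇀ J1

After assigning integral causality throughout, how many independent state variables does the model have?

2  (C1, I1 all integral)

#0 |Sf1  (Sf1: flow source, stroke at near end)
#3 |Sf2  (Sf2 (Sf) sets flow on bond)
#1 |J1  (C1 integral (e out))
#2 |I1  (0-jn J1 has e-setter on 1)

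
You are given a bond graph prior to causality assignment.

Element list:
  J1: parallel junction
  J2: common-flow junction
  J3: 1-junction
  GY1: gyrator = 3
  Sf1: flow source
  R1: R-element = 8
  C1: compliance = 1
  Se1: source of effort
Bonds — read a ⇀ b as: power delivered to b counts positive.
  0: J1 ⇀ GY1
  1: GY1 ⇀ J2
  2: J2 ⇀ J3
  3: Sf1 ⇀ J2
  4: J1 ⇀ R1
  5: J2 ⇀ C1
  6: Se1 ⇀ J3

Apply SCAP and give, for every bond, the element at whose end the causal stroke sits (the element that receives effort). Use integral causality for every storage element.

#3 stroke→Sf1  (Sf1: flow source, stroke at near end)
#6 stroke→J3  (Se1: effort source, stroke at far end)
#1 stroke→J2  (common-f at J2 fixed by 3)
#2 stroke→J2  (J2 flow already set via bond 3)
#5 stroke→J2  (common-f at J2 fixed by 3)
#0 stroke→J1  (through GY1, causality inverts; strokes same side of GY1)
#4 stroke→R1  (0-jn J1 has e-setter on 0)

β0 →J1
β1 →J2
β2 →J2
β3 →Sf1
β4 →R1
β5 →J2
β6 →J3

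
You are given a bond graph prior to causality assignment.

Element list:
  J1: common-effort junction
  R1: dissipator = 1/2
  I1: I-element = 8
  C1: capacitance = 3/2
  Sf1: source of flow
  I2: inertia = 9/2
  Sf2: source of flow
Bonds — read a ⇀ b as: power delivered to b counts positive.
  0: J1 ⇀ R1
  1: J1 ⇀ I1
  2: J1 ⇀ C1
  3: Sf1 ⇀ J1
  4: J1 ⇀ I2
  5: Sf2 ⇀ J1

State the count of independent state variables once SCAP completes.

#3 stroke→Sf1  (source Sf1 imposes f)
#5 stroke→Sf2  (Sf2 fixes flow; stroke at Sf2)
#1 stroke→I1  (I1 outputs flow p/I1)
#2 stroke→J1  (C1 integral (e out))
#0 stroke→R1  (common-e at J1 fixed by 2)
#4 stroke→I2  (J1: bond 2 brought effort, rest push out)

3  (C1, I1, I2 all integral)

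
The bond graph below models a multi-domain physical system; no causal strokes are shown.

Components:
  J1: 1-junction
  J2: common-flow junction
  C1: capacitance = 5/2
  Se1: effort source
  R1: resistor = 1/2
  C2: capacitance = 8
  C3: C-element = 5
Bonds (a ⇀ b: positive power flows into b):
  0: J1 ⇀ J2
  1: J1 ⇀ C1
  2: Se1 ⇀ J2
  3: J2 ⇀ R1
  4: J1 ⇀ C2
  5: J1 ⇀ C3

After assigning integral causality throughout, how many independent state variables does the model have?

3  (C1, C2, C3 all integral)

#2 |J2  (source Se1 imposes e)
#1 |J1  (C1 outputs effort q/C1)
#4 |J1  (C2 integral (e out))
#5 |J1  (C3 integral (e out))
#0 |J2  (J1 needs exactly one f-in)
#3 |R1  (only one flow-in slot at J2)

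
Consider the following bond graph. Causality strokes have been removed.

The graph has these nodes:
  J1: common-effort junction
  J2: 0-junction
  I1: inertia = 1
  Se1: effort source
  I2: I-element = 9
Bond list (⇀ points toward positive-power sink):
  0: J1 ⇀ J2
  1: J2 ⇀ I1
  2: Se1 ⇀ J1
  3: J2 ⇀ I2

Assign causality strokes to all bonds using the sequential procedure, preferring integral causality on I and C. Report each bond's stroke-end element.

β2 →J1  (Se1: effort source, stroke at far end)
β0 →J2  (common-e at J1 fixed by 2)
β1 →I1  (0-jn J2 has e-setter on 0)
β3 →I2  (0-jn J2 has e-setter on 0)

β0 →J2
β1 →I1
β2 →J1
β3 →I2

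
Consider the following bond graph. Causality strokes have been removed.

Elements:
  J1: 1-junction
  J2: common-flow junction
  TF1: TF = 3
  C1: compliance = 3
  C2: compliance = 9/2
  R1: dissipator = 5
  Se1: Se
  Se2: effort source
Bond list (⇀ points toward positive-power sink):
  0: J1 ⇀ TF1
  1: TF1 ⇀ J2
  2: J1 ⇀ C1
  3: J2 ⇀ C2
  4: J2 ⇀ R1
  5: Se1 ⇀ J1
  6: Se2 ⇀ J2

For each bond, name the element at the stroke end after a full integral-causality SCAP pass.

β5 stroke→J1  (Se1 (Se) sets effort on bond)
β6 stroke→J2  (source Se2 imposes e)
β2 stroke→J1  (C1: C, integral causality)
β0 stroke→TF1  (closing 1-jn rule on J1)
β1 stroke→J2  (TF1: transformer flips bond 0)
β3 stroke→J2  (C2 integral (e out))
β4 stroke→R1  (closing 1-jn rule on J2)

bond 0 |TF1
bond 1 |J2
bond 2 |J1
bond 3 |J2
bond 4 |R1
bond 5 |J1
bond 6 |J2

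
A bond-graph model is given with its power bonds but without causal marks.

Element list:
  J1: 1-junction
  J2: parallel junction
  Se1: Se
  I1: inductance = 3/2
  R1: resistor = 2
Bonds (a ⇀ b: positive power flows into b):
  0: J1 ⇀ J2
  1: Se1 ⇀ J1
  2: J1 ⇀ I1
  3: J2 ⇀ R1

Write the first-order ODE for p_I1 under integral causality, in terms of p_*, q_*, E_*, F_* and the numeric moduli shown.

dp_I1/dt = E_Se1 - 4*p_I1/3

bond 1 |J1  (Se1: effort source, stroke at far end)
bond 2 |I1  (prefer integral on I1)
bond 0 |J1  (common-f at J1 fixed by 2)
bond 3 |J2  (closing 0-jn rule on J2)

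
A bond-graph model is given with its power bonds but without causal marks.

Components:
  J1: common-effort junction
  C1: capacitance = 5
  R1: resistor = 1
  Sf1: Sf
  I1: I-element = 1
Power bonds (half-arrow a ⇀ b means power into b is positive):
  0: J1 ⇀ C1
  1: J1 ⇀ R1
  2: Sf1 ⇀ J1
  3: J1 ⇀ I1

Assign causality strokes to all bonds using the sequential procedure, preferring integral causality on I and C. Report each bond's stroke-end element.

bond 2 →Sf1  (source Sf1 imposes f)
bond 0 →J1  (C1: C, integral causality)
bond 1 →R1  (common-e at J1 fixed by 0)
bond 3 →I1  (common-e at J1 fixed by 0)

bond 0 stroke→J1
bond 1 stroke→R1
bond 2 stroke→Sf1
bond 3 stroke→I1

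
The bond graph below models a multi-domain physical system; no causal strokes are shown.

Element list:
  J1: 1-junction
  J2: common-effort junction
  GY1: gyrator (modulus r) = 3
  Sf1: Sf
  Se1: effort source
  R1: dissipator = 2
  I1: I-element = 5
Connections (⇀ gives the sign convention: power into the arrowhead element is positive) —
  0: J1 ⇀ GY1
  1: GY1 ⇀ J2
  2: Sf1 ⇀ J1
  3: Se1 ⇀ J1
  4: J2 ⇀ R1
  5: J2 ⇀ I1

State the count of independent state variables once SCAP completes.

bond 2 |Sf1  (Sf1 (Sf) sets flow on bond)
bond 3 |J1  (Se1: effort source, stroke at far end)
bond 0 |J1  (common-f at J1 fixed by 2)
bond 1 |J2  (GY1: gyrator matches bond 0)
bond 4 |R1  (J2 effort already set via bond 1)
bond 5 |I1  (J2: bond 1 brought effort, rest push out)

1  (I1 all integral)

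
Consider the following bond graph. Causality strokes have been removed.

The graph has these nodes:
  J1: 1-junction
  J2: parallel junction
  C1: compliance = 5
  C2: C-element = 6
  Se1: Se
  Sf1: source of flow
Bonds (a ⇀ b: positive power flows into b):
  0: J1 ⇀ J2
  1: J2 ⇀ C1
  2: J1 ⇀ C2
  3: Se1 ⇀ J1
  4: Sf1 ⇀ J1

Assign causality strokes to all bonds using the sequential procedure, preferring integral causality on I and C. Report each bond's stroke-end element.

#0 |J1
#1 |J2
#2 |J1
#3 |J1
#4 |Sf1

b3 →J1  (source Se1 imposes e)
b4 →Sf1  (source Sf1 imposes f)
b0 →J1  (common-f at J1 fixed by 4)
b2 →J1  (1-jn J1 has f-setter on 4)
b1 →J2  (J2: last free bond brings effort in)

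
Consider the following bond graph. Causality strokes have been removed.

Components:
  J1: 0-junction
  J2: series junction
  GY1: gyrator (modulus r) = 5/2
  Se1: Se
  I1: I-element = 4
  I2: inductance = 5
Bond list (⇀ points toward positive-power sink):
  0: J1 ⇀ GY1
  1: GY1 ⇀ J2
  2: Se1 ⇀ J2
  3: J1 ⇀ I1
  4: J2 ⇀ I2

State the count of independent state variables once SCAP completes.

b2 →J2  (Se1 (Se) sets effort on bond)
b3 →I1  (I1 outputs flow p/I1)
b0 →J1  (only one effort-in slot at J1)
b1 →J2  (GY1: gyrator matches bond 0)
b4 →I2  (J2 needs exactly one f-in)

2  (I1, I2 all integral)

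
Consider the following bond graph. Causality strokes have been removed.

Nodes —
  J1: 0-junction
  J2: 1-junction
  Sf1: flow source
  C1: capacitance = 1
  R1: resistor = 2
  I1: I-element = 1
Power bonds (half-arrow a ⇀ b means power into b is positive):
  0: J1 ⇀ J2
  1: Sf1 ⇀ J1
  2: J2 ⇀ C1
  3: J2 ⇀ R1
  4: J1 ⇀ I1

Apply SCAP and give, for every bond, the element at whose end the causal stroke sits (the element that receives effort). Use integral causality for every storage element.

bond 0 stroke→J1
bond 1 stroke→Sf1
bond 2 stroke→J2
bond 3 stroke→J2
bond 4 stroke→I1

b1 stroke→Sf1  (source Sf1 imposes f)
b2 stroke→J2  (prefer integral on C1)
b4 stroke→I1  (I1: I, integral causality)
b0 stroke→J1  (J1: last free bond brings effort in)
b3 stroke→J2  (1-jn J2 has f-setter on 0)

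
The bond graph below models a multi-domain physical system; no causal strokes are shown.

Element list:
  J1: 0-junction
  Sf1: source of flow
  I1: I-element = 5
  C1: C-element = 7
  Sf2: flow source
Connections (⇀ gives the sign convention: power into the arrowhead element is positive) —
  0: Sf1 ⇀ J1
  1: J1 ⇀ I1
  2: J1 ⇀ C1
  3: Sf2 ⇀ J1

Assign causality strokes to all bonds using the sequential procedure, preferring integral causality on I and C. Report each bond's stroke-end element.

#0 stroke at Sf1
#1 stroke at I1
#2 stroke at J1
#3 stroke at Sf2

bond 0 stroke→Sf1  (source Sf1 imposes f)
bond 3 stroke→Sf2  (Sf2 (Sf) sets flow on bond)
bond 1 stroke→I1  (I1 integral (f out))
bond 2 stroke→J1  (closing 0-jn rule on J1)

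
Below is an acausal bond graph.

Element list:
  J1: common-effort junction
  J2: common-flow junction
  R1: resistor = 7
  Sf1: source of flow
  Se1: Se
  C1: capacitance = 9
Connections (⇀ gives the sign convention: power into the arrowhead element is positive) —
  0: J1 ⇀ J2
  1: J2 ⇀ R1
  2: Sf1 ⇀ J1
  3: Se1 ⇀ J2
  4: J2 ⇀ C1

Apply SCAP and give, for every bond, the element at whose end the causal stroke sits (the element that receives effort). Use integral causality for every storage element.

#0 |J1
#1 |J2
#2 |Sf1
#3 |J2
#4 |J2

b2 stroke at Sf1  (Sf1 (Sf) sets flow on bond)
b3 stroke at J2  (Se1 fixes effort; stroke away)
b0 stroke at J1  (J1 needs exactly one e-in)
b1 stroke at J2  (common-f at J2 fixed by 0)
b4 stroke at J2  (J2: bond 0 brought flow, rest push out)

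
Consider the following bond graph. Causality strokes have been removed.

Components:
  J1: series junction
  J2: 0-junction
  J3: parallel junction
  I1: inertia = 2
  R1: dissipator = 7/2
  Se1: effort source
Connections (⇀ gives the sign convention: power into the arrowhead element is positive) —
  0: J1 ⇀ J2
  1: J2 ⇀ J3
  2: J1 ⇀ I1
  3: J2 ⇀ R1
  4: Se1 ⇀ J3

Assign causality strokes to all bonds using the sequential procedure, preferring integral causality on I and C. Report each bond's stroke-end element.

bond 0 stroke at J1
bond 1 stroke at J2
bond 2 stroke at I1
bond 3 stroke at R1
bond 4 stroke at J3

bond 4 stroke at J3  (source Se1 imposes e)
bond 1 stroke at J2  (common-e at J3 fixed by 4)
bond 0 stroke at J1  (J2: bond 1 brought effort, rest push out)
bond 3 stroke at R1  (common-e at J2 fixed by 1)
bond 2 stroke at I1  (J1: last free bond brings flow in)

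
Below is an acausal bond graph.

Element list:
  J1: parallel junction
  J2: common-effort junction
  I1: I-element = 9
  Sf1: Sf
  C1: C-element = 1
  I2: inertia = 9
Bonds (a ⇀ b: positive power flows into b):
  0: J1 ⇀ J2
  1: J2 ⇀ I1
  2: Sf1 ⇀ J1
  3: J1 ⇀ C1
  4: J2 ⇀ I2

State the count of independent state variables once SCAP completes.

β2 →Sf1  (Sf1: flow source, stroke at near end)
β1 →I1  (I1: I, integral causality)
β3 →J1  (prefer integral on C1)
β0 →J2  (J1 effort already set via bond 3)
β4 →I2  (J2 effort already set via bond 0)

3  (C1, I1, I2 all integral)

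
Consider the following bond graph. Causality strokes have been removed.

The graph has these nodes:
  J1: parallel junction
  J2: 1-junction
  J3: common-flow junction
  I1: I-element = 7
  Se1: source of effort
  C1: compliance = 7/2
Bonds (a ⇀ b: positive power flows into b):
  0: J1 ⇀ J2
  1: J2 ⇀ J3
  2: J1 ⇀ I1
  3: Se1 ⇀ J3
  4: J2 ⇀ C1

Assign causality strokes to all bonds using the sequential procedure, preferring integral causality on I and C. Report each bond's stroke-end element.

b0 stroke→J1
b1 stroke→J2
b2 stroke→I1
b3 stroke→J3
b4 stroke→J2

bond 3 stroke→J3  (Se1 fixes effort; stroke away)
bond 1 stroke→J2  (J3: last free bond brings flow in)
bond 2 stroke→I1  (I1: I, integral causality)
bond 0 stroke→J1  (closing 0-jn rule on J1)
bond 4 stroke→J2  (common-f at J2 fixed by 0)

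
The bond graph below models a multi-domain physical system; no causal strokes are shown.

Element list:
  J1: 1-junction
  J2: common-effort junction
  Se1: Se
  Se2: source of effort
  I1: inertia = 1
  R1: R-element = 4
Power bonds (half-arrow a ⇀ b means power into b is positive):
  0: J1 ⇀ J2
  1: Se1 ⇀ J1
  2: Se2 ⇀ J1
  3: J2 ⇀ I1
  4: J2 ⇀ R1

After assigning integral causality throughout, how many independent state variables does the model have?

b1 |J1  (Se1 (Se) sets effort on bond)
b2 |J1  (Se2 fixes effort; stroke away)
b0 |J2  (J1: last free bond brings flow in)
b3 |I1  (0-jn J2 has e-setter on 0)
b4 |R1  (common-e at J2 fixed by 0)

1  (I1 all integral)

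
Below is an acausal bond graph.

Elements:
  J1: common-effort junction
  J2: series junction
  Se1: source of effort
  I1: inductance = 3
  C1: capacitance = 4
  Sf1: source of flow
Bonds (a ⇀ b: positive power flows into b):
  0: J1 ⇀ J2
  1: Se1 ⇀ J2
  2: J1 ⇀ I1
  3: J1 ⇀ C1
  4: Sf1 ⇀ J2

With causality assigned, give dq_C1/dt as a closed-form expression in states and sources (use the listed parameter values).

β1 →J2  (Se1: effort source, stroke at far end)
β4 →Sf1  (Sf1 (Sf) sets flow on bond)
β0 →J2  (common-f at J2 fixed by 4)
β2 →I1  (I1 integral (f out))
β3 →J1  (J1: last free bond brings effort in)

dq_C1/dt = -F_Sf1 - p_I1/3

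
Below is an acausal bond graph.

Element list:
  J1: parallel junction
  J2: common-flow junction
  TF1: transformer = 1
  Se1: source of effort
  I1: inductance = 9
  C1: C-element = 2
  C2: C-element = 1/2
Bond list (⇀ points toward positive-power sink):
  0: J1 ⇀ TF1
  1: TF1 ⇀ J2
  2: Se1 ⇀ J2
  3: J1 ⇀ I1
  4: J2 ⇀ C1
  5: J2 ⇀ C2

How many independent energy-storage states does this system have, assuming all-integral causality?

#2 →J2  (Se1 (Se) sets effort on bond)
#3 →I1  (I1 integral (f out))
#0 →J1  (only one effort-in slot at J1)
#1 →TF1  (through TF1, causality passes straight; one stroke at TF1)
#4 →J2  (1-jn J2 has f-setter on 1)
#5 →J2  (J2 flow already set via bond 1)

3  (C1, C2, I1 all integral)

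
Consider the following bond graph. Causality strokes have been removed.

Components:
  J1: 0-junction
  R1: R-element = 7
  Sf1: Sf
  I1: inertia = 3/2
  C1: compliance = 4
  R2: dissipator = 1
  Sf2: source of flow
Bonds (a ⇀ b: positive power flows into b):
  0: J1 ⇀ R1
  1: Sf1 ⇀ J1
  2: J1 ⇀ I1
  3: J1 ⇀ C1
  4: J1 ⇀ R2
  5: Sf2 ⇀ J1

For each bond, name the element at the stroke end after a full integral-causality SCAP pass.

#0 stroke→R1
#1 stroke→Sf1
#2 stroke→I1
#3 stroke→J1
#4 stroke→R2
#5 stroke→Sf2

β1 |Sf1  (Sf1 fixes flow; stroke at Sf1)
β5 |Sf2  (source Sf2 imposes f)
β2 |I1  (I1 integral (f out))
β3 |J1  (C1 integral (e out))
β0 |R1  (J1: bond 3 brought effort, rest push out)
β4 |R2  (common-e at J1 fixed by 3)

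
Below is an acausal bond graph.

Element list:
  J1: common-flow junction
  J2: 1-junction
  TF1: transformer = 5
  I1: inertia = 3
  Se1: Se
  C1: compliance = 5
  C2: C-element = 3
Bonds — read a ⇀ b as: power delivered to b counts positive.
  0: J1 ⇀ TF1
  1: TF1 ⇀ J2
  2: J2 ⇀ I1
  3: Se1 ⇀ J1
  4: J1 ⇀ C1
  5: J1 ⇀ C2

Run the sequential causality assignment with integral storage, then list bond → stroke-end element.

#3 |J1  (Se1 fixes effort; stroke away)
#2 |I1  (prefer integral on I1)
#1 |J2  (J2: bond 2 brought flow, rest push out)
#0 |TF1  (TF1: transformer flips bond 1)
#4 |J1  (1-jn J1 has f-setter on 0)
#5 |J1  (1-jn J1 has f-setter on 0)

bond 0 |TF1
bond 1 |J2
bond 2 |I1
bond 3 |J1
bond 4 |J1
bond 5 |J1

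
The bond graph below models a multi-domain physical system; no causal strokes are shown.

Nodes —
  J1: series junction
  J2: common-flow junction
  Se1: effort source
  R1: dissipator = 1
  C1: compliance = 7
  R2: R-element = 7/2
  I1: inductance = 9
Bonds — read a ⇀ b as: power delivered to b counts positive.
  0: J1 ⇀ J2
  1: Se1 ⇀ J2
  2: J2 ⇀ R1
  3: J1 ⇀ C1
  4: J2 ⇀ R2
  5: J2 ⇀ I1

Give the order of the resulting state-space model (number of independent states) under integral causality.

2  (C1, I1 all integral)

bond 1 stroke→J2  (source Se1 imposes e)
bond 3 stroke→J1  (C1 outputs effort q/C1)
bond 0 stroke→J2  (J1: last free bond brings flow in)
bond 5 stroke→I1  (I1 outputs flow p/I1)
bond 2 stroke→J2  (common-f at J2 fixed by 5)
bond 4 stroke→J2  (common-f at J2 fixed by 5)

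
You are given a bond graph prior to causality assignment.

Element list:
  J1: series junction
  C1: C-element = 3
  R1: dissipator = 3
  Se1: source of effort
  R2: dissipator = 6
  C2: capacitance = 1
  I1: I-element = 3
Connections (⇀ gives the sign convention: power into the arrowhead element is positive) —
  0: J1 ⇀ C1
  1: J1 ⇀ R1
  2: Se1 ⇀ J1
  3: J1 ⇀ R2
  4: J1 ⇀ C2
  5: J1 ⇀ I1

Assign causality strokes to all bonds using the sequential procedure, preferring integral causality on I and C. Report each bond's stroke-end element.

#0 |J1
#1 |J1
#2 |J1
#3 |J1
#4 |J1
#5 |I1

b2 →J1  (Se1 fixes effort; stroke away)
b0 →J1  (C1 outputs effort q/C1)
b4 →J1  (prefer integral on C2)
b5 →I1  (I1: I, integral causality)
b1 →J1  (1-jn J1 has f-setter on 5)
b3 →J1  (J1: bond 5 brought flow, rest push out)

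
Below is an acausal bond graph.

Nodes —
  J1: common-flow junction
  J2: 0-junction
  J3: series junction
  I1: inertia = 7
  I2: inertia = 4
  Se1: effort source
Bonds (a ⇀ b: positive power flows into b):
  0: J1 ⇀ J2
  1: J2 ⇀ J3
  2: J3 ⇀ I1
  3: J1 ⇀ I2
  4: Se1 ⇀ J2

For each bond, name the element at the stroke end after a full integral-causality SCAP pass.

#0 |J1
#1 |J3
#2 |I1
#3 |I2
#4 |J2

bond 4 →J2  (source Se1 imposes e)
bond 0 →J1  (J2: bond 4 brought effort, rest push out)
bond 1 →J3  (common-e at J2 fixed by 4)
bond 2 →I1  (closing 1-jn rule on J3)
bond 3 →I2  (J1: last free bond brings flow in)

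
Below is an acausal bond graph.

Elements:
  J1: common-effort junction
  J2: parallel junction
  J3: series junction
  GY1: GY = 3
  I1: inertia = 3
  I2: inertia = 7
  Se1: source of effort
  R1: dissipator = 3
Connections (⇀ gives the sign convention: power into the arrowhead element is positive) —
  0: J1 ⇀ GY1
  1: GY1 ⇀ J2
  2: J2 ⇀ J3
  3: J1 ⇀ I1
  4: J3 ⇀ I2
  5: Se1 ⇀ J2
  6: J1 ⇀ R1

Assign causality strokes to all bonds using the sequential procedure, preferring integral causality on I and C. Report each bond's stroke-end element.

bond 0 stroke at GY1
bond 1 stroke at GY1
bond 2 stroke at J3
bond 3 stroke at I1
bond 4 stroke at I2
bond 5 stroke at J2
bond 6 stroke at J1

bond 5 |J2  (Se1: effort source, stroke at far end)
bond 1 |GY1  (J2: bond 5 brought effort, rest push out)
bond 2 |J3  (common-e at J2 fixed by 5)
bond 4 |I2  (closing 1-jn rule on J3)
bond 0 |GY1  (GY1: gyrator matches bond 1)
bond 3 |I1  (I1 integral (f out))
bond 6 |J1  (only one effort-in slot at J1)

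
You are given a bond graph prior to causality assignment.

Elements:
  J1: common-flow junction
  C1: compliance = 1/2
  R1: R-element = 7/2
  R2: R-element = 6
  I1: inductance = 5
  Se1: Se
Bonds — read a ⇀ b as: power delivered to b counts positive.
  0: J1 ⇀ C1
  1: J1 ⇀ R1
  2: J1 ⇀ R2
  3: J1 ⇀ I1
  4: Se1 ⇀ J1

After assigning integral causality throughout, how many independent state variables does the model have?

b4 |J1  (Se1 fixes effort; stroke away)
b0 |J1  (C1 outputs effort q/C1)
b3 |I1  (I1 outputs flow p/I1)
b1 |J1  (J1 flow already set via bond 3)
b2 |J1  (1-jn J1 has f-setter on 3)

2  (C1, I1 all integral)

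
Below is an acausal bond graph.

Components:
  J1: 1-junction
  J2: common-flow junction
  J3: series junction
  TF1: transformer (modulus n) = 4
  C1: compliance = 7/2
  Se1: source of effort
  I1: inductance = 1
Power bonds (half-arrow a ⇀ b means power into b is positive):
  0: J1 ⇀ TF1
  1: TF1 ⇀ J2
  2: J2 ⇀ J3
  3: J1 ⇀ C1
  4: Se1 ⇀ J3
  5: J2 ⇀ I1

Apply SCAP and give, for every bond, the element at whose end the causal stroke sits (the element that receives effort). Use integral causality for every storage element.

b4 stroke at J3  (Se1 fixes effort; stroke away)
b2 stroke at J2  (only one flow-in slot at J3)
b3 stroke at J1  (C1: C, integral causality)
b0 stroke at TF1  (only one flow-in slot at J1)
b1 stroke at J2  (TF TF1: opposite of bond 0)
b5 stroke at I1  (closing 1-jn rule on J2)

β0 →TF1
β1 →J2
β2 →J2
β3 →J1
β4 →J3
β5 →I1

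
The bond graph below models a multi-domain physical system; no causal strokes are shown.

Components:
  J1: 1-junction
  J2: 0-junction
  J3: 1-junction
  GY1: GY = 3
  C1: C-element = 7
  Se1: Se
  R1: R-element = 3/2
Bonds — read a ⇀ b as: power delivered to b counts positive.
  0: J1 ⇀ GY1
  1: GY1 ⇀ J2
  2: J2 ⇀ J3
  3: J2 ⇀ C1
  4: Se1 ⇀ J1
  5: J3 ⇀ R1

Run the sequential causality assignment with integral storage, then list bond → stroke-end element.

bond 0 stroke→GY1
bond 1 stroke→GY1
bond 2 stroke→J3
bond 3 stroke→J2
bond 4 stroke→J1
bond 5 stroke→R1

b4 →J1  (Se1 (Se) sets effort on bond)
b0 →GY1  (only one flow-in slot at J1)
b1 →GY1  (GY1 both-in/both-out from 0)
b3 →J2  (C1 integral (e out))
b2 →J3  (0-jn J2 has e-setter on 3)
b5 →R1  (only one flow-in slot at J3)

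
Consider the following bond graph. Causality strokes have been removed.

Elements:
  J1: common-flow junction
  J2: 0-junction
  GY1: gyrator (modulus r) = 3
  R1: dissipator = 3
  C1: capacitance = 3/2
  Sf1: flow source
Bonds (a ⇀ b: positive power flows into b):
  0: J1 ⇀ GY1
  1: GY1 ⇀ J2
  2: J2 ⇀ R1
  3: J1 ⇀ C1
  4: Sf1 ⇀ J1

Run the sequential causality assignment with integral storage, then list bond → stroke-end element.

b4 stroke at Sf1  (Sf1: flow source, stroke at near end)
b0 stroke at J1  (J1 flow already set via bond 4)
b3 stroke at J1  (1-jn J1 has f-setter on 4)
b1 stroke at J2  (GY1 both-in/both-out from 0)
b2 stroke at R1  (common-e at J2 fixed by 1)

#0 stroke→J1
#1 stroke→J2
#2 stroke→R1
#3 stroke→J1
#4 stroke→Sf1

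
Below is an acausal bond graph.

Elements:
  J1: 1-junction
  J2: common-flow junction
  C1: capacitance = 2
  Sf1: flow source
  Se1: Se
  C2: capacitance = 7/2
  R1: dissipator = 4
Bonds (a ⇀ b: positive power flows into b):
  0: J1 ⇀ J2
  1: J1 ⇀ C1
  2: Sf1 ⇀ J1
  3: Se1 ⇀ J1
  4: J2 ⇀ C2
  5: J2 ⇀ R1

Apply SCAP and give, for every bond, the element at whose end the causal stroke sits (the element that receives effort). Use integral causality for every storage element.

#0 →J1
#1 →J1
#2 →Sf1
#3 →J1
#4 →J2
#5 →J2

β2 stroke at Sf1  (Sf1 fixes flow; stroke at Sf1)
β3 stroke at J1  (Se1 fixes effort; stroke away)
β0 stroke at J1  (J1 flow already set via bond 2)
β1 stroke at J1  (common-f at J1 fixed by 2)
β4 stroke at J2  (1-jn J2 has f-setter on 0)
β5 stroke at J2  (J2 flow already set via bond 0)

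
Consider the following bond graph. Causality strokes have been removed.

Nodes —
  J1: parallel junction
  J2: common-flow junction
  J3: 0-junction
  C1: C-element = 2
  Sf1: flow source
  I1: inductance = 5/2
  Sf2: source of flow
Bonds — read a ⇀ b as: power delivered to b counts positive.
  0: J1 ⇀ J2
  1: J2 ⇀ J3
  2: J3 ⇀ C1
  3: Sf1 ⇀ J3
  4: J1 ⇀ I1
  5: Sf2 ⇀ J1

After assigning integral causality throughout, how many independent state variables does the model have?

β3 |Sf1  (source Sf1 imposes f)
β5 |Sf2  (Sf2 fixes flow; stroke at Sf2)
β2 |J3  (C1 integral (e out))
β1 |J2  (J3 effort already set via bond 2)
β0 |J1  (only one flow-in slot at J2)
β4 |I1  (J1 effort already set via bond 0)

2  (C1, I1 all integral)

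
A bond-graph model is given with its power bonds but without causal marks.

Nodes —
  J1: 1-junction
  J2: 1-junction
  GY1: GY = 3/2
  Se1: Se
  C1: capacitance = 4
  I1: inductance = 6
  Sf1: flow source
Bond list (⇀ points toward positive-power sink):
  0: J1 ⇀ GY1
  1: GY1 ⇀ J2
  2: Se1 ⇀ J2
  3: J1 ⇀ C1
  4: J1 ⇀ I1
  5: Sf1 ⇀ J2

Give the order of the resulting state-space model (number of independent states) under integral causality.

β2 stroke→J2  (Se1 fixes effort; stroke away)
β5 stroke→Sf1  (source Sf1 imposes f)
β1 stroke→J2  (common-f at J2 fixed by 5)
β0 stroke→J1  (GY GY1: same side as bond 1)
β3 stroke→J1  (C1 outputs effort q/C1)
β4 stroke→I1  (J1: last free bond brings flow in)

2  (C1, I1 all integral)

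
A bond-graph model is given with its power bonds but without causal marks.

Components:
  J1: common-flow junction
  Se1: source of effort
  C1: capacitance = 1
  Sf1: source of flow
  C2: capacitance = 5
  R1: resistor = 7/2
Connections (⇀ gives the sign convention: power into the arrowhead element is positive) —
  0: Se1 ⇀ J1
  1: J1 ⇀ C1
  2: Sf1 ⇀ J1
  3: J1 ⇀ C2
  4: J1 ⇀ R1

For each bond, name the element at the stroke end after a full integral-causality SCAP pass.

#0 stroke→J1
#1 stroke→J1
#2 stroke→Sf1
#3 stroke→J1
#4 stroke→J1

#0 stroke→J1  (Se1 fixes effort; stroke away)
#2 stroke→Sf1  (Sf1 (Sf) sets flow on bond)
#1 stroke→J1  (J1: bond 2 brought flow, rest push out)
#3 stroke→J1  (J1: bond 2 brought flow, rest push out)
#4 stroke→J1  (1-jn J1 has f-setter on 2)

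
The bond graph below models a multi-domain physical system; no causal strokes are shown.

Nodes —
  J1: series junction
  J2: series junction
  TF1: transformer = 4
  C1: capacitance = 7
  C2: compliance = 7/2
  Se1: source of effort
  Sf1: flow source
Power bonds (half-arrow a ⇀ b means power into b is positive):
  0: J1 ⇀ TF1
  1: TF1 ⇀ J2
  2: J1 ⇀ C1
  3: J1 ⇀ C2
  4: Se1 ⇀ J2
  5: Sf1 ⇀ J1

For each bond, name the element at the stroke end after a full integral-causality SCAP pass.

bond 0 |J1
bond 1 |TF1
bond 2 |J1
bond 3 |J1
bond 4 |J2
bond 5 |Sf1

bond 4 stroke at J2  (Se1 fixes effort; stroke away)
bond 5 stroke at Sf1  (Sf1: flow source, stroke at near end)
bond 0 stroke at J1  (J1: bond 5 brought flow, rest push out)
bond 2 stroke at J1  (common-f at J1 fixed by 5)
bond 3 stroke at J1  (common-f at J1 fixed by 5)
bond 1 stroke at TF1  (closing 1-jn rule on J2)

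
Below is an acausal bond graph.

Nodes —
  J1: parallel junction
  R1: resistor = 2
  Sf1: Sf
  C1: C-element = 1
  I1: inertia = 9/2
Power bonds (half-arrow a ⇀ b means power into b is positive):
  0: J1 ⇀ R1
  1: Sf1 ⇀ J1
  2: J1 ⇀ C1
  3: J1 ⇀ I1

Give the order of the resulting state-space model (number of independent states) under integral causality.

b1 →Sf1  (Sf1 (Sf) sets flow on bond)
b2 →J1  (C1: C, integral causality)
b0 →R1  (J1: bond 2 brought effort, rest push out)
b3 →I1  (common-e at J1 fixed by 2)

2  (C1, I1 all integral)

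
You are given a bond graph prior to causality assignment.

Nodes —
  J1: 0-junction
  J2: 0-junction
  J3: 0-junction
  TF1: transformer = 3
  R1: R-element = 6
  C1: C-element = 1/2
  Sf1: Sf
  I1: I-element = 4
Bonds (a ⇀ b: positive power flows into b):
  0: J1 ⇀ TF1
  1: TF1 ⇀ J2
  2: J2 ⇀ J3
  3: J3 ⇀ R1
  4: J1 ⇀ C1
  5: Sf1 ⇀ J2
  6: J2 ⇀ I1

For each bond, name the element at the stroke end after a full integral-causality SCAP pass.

#5 →Sf1  (Sf1: flow source, stroke at near end)
#4 →J1  (C1 outputs effort q/C1)
#0 →TF1  (common-e at J1 fixed by 4)
#1 →J2  (TF TF1: opposite of bond 0)
#2 →J3  (0-jn J2 has e-setter on 1)
#6 →I1  (common-e at J2 fixed by 1)
#3 →R1  (common-e at J3 fixed by 2)

β0 stroke→TF1
β1 stroke→J2
β2 stroke→J3
β3 stroke→R1
β4 stroke→J1
β5 stroke→Sf1
β6 stroke→I1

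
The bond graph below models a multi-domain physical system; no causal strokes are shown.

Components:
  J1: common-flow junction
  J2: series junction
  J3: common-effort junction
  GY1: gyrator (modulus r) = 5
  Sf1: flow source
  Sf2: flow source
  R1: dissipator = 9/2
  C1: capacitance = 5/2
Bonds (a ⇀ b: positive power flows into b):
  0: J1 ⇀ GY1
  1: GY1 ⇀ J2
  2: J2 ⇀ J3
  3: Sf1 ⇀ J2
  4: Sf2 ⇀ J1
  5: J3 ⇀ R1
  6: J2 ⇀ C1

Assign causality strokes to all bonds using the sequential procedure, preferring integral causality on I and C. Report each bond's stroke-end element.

#3 →Sf1  (Sf1 fixes flow; stroke at Sf1)
#4 →Sf2  (Sf2: flow source, stroke at near end)
#0 →J1  (1-jn J1 has f-setter on 4)
#1 →J2  (common-f at J2 fixed by 3)
#2 →J2  (J2: bond 3 brought flow, rest push out)
#6 →J2  (common-f at J2 fixed by 3)
#5 →J3  (only one effort-in slot at J3)

b0 stroke at J1
b1 stroke at J2
b2 stroke at J2
b3 stroke at Sf1
b4 stroke at Sf2
b5 stroke at J3
b6 stroke at J2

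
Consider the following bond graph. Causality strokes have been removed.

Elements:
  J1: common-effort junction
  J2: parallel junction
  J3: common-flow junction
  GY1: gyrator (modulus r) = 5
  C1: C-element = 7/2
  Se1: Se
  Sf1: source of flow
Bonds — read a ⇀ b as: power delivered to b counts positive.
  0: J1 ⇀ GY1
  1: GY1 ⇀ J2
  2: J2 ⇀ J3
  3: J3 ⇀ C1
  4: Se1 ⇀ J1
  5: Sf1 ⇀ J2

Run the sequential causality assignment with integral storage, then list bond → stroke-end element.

β0 stroke at GY1
β1 stroke at GY1
β2 stroke at J2
β3 stroke at J3
β4 stroke at J1
β5 stroke at Sf1

β4 →J1  (Se1 (Se) sets effort on bond)
β5 →Sf1  (Sf1 (Sf) sets flow on bond)
β0 →GY1  (common-e at J1 fixed by 4)
β1 →GY1  (through GY1, causality inverts; strokes same side of GY1)
β2 →J2  (closing 0-jn rule on J2)
β3 →J3  (common-f at J3 fixed by 2)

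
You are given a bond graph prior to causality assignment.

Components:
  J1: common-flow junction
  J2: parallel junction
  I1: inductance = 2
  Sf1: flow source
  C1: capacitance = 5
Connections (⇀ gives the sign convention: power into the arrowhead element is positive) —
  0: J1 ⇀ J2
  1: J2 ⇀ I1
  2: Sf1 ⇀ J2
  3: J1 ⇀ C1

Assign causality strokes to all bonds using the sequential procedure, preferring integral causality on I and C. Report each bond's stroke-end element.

β2 stroke at Sf1  (Sf1 (Sf) sets flow on bond)
β1 stroke at I1  (I1: I, integral causality)
β0 stroke at J2  (only one effort-in slot at J2)
β3 stroke at J1  (common-f at J1 fixed by 0)

b0 |J2
b1 |I1
b2 |Sf1
b3 |J1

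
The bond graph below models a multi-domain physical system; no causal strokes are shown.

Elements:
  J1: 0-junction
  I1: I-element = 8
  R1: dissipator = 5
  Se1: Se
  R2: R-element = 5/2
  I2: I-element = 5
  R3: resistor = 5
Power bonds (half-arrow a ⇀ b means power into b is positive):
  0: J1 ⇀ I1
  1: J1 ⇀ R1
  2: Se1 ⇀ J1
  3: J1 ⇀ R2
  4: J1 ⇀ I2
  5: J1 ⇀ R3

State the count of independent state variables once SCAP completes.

2  (I1, I2 all integral)

b2 stroke at J1  (Se1 (Se) sets effort on bond)
b0 stroke at I1  (J1: bond 2 brought effort, rest push out)
b1 stroke at R1  (common-e at J1 fixed by 2)
b3 stroke at R2  (0-jn J1 has e-setter on 2)
b4 stroke at I2  (J1: bond 2 brought effort, rest push out)
b5 stroke at R3  (J1 effort already set via bond 2)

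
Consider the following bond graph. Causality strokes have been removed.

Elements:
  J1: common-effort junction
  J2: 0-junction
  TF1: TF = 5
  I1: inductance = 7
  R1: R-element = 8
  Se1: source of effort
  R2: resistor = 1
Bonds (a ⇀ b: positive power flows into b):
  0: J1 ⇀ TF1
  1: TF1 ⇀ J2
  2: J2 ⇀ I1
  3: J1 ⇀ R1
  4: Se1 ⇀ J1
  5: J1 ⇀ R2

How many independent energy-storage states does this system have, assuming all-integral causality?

1  (I1 all integral)

bond 4 stroke→J1  (Se1: effort source, stroke at far end)
bond 0 stroke→TF1  (J1 effort already set via bond 4)
bond 3 stroke→R1  (J1 effort already set via bond 4)
bond 5 stroke→R2  (0-jn J1 has e-setter on 4)
bond 1 stroke→J2  (TF TF1: opposite of bond 0)
bond 2 stroke→I1  (common-e at J2 fixed by 1)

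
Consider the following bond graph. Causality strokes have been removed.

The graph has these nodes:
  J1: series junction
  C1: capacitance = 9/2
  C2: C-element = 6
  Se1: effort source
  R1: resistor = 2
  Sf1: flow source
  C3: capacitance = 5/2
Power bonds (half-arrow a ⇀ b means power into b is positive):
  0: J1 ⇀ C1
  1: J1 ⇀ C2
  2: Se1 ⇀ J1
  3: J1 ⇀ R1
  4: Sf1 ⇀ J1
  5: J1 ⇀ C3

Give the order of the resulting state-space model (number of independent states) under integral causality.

3  (C1, C2, C3 all integral)

#2 |J1  (Se1 (Se) sets effort on bond)
#4 |Sf1  (Sf1 (Sf) sets flow on bond)
#0 |J1  (1-jn J1 has f-setter on 4)
#1 |J1  (common-f at J1 fixed by 4)
#3 |J1  (common-f at J1 fixed by 4)
#5 |J1  (common-f at J1 fixed by 4)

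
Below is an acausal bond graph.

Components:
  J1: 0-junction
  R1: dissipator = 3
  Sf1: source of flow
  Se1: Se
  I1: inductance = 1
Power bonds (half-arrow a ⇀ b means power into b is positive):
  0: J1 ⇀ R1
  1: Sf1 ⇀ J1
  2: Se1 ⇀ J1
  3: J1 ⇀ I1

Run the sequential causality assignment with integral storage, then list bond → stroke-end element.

b1 →Sf1  (Sf1 (Sf) sets flow on bond)
b2 →J1  (Se1: effort source, stroke at far end)
b0 →R1  (common-e at J1 fixed by 2)
b3 →I1  (J1 effort already set via bond 2)

b0 stroke at R1
b1 stroke at Sf1
b2 stroke at J1
b3 stroke at I1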